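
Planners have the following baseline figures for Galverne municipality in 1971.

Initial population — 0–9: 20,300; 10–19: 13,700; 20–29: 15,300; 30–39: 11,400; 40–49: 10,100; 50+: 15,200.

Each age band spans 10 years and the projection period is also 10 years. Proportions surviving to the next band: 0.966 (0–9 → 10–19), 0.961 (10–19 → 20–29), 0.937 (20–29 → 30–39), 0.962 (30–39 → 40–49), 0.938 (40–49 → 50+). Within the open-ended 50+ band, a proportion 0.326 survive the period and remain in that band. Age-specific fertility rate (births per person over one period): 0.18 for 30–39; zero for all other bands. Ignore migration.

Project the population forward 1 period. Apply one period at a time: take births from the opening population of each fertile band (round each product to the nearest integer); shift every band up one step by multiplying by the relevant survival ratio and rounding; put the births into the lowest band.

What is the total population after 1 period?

Period 1.
Births: 11400 × 0.18 = 2052
10–19: 20300 × 0.966 = 19610
20–29: 13700 × 0.961 = 13166
30–39: 15300 × 0.937 = 14336
40–49: 11400 × 0.962 = 10967
50+: 10100 × 0.938 + 15200 × 0.326 = 9474 + 4955 = 14429
Population now: 0–9=2052, 10–19=19610, 20–29=13166, 30–39=14336, 40–49=10967, 50+=14429
Total after period 1: 2052 + 19610 + 13166 + 14336 + 10967 + 14429 = 74560

74560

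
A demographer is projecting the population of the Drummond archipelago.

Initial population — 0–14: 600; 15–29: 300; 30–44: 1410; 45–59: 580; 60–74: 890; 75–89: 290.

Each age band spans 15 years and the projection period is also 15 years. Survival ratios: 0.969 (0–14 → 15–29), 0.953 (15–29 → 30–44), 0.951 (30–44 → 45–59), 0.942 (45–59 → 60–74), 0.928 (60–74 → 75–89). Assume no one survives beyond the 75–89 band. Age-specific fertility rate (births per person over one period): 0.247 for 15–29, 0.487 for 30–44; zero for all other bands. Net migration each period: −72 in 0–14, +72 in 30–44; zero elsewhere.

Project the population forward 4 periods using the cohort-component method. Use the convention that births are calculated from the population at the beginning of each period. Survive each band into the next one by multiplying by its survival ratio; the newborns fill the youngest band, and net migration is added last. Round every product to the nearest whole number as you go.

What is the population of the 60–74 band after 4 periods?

Numbering the groups 1..6 from youngest to oldest:
— Period 1 —
Births: 300 * 0.247 = 74  |  1410 * 0.487 = 687 → 761
Group 2: 600 * 0.969 = 581
Group 3: 300 * 0.953 = 286
Group 4: 1410 * 0.951 = 1341
Group 5: 580 * 0.942 = 546
Group 6: 890 * 0.928 = 826
Net migration: Group 1 − 72 → 689; Group 3 + 72 → 358
End of period: [689, 581, 358, 1341, 546, 826]
— Period 2 —
Births: 581 * 0.247 = 144  |  358 * 0.487 = 174 → 318
Group 2: 689 * 0.969 = 668
Group 3: 581 * 0.953 = 554
Group 4: 358 * 0.951 = 340
Group 5: 1341 * 0.942 = 1263
Group 6: 546 * 0.928 = 507
Net migration: Group 1 − 72 → 246; Group 3 + 72 → 626
End of period: [246, 668, 626, 340, 1263, 507]
— Period 3 —
Births: 668 * 0.247 = 165  |  626 * 0.487 = 305 → 470
Group 2: 246 * 0.969 = 238
Group 3: 668 * 0.953 = 637
Group 4: 626 * 0.951 = 595
Group 5: 340 * 0.942 = 320
Group 6: 1263 * 0.928 = 1172
Net migration: Group 1 − 72 → 398; Group 3 + 72 → 709
End of period: [398, 238, 709, 595, 320, 1172]
— Period 4 —
Births: 238 * 0.247 = 59  |  709 * 0.487 = 345 → 404
Group 2: 398 * 0.969 = 386
Group 3: 238 * 0.953 = 227
Group 4: 709 * 0.951 = 674
Group 5: 595 * 0.942 = 560
Group 6: 320 * 0.928 = 297
Net migration: Group 1 − 72 → 332; Group 3 + 72 → 299
End of period: [332, 386, 299, 674, 560, 297]

560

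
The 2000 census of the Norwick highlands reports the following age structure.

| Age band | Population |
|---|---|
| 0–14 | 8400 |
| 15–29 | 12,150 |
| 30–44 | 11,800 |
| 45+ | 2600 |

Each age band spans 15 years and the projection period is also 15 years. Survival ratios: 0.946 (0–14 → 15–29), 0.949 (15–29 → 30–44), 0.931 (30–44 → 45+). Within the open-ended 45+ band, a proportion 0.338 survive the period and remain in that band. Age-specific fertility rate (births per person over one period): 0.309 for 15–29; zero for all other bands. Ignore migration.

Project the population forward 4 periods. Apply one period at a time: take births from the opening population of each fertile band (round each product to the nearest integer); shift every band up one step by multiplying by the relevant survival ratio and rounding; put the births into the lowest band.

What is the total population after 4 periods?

11153

Call the groups 1 to 4, youngest first.
Period 1:
Births: 12150 × 0.309 = 3754
Group 2: 8400 × 0.946 = 7946
Group 3: 12150 × 0.949 = 11530
Group 4: 11800 × 0.931 + 2600 × 0.338 = 10986 + 879 = 11865
End of period: [3754, 7946, 11530, 11865]
Period 2:
Births: 7946 × 0.309 = 2455
Group 2: 3754 × 0.946 = 3551
Group 3: 7946 × 0.949 = 7541
Group 4: 11530 × 0.931 + 11865 × 0.338 = 10734 + 4010 = 14744
End of period: [2455, 3551, 7541, 14744]
Period 3:
Births: 3551 × 0.309 = 1097
Group 2: 2455 × 0.946 = 2322
Group 3: 3551 × 0.949 = 3370
Group 4: 7541 × 0.931 + 14744 × 0.338 = 7021 + 4983 = 12004
End of period: [1097, 2322, 3370, 12004]
Period 4:
Births: 2322 × 0.309 = 717
Group 2: 1097 × 0.946 = 1038
Group 3: 2322 × 0.949 = 2204
Group 4: 3370 × 0.931 + 12004 × 0.338 = 3137 + 4057 = 7194
End of period: [717, 1038, 2204, 7194]
Total after period 4: 717 + 1038 + 2204 + 7194 = 11153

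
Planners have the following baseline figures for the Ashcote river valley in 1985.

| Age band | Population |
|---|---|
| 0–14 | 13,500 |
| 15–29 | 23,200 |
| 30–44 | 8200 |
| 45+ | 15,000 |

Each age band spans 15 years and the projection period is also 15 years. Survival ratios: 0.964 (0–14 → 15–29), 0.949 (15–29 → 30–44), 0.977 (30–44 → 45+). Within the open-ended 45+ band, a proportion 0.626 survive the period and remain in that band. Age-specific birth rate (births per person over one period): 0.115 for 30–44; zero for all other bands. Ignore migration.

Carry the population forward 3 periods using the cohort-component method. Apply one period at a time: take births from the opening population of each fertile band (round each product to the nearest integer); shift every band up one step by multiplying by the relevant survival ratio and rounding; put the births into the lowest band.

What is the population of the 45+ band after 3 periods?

32351

Numbering the bands 1..4 from youngest to oldest:
Period 1.
Births: 8200 × 0.115 = 943
Band 2: 13500 × 0.964 = 13014
Band 3: 23200 × 0.949 = 22017
Band 4: 8200 × 0.977 + 15000 × 0.626 = 8011 + 9390 = 17401
End of period: [943, 13014, 22017, 17401]
Period 2.
Births: 22017 × 0.115 = 2532
Band 2: 943 × 0.964 = 909
Band 3: 13014 × 0.949 = 12350
Band 4: 22017 × 0.977 + 17401 × 0.626 = 21511 + 10893 = 32404
End of period: [2532, 909, 12350, 32404]
Period 3.
Births: 12350 × 0.115 = 1420
Band 2: 2532 × 0.964 = 2441
Band 3: 909 × 0.949 = 863
Band 4: 12350 × 0.977 + 32404 × 0.626 = 12066 + 20285 = 32351
End of period: [1420, 2441, 863, 32351]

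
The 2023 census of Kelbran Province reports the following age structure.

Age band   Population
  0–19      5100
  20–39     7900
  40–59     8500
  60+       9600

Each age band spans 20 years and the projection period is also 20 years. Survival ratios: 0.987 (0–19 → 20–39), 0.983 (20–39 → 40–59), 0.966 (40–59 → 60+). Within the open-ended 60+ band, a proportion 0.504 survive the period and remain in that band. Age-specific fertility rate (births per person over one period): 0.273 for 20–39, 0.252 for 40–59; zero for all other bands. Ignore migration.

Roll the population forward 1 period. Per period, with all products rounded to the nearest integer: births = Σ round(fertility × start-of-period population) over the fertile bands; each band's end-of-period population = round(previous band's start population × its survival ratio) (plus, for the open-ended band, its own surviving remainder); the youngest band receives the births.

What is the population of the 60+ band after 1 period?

— Period 1 —
Births: 7900 * 0.273 = 2157  |  8500 * 0.252 = 2142 → total 4299
20–39: 5100 * 0.987 = 5034
40–59: 7900 * 0.983 = 7766
60+: 8500 * 0.966 + 9600 * 0.504 = 8211 + 4838 = 13049
End of period: [4299, 5034, 7766, 13049]

13049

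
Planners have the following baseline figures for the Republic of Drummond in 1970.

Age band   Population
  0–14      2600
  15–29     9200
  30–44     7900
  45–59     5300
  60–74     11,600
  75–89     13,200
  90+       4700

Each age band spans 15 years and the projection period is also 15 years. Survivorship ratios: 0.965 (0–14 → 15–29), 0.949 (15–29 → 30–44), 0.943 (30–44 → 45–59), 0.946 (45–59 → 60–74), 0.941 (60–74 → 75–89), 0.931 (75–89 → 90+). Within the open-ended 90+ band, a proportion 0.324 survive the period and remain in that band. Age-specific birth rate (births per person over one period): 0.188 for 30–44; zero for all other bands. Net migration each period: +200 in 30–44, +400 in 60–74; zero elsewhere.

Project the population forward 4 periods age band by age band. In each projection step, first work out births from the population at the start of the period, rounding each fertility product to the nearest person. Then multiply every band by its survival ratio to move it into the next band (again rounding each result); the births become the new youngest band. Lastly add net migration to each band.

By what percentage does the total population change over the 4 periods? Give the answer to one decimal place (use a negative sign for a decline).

Call the bands 1 to 7, youngest first.
After projecting period 1:
Births: 7900 * 0.188 = 1485
Band 2: 2600 * 0.965 = 2509
Band 3: 9200 * 0.949 = 8731
Band 4: 7900 * 0.943 = 7450
Band 5: 5300 * 0.946 = 5014
Band 6: 11600 * 0.941 = 10916
Band 7: 13200 * 0.931 + 4700 * 0.324 = 12289 + 1523 = 13812
Net migration: Band 3 + 200 → 8931; Band 5 + 400 → 5414
Population now: 0–14=1485, 15–29=2509, 30–44=8931, 45–59=7450, 60–74=5414, 75–89=10916, 90+=13812
After projecting period 2:
Births: 8931 * 0.188 = 1679
Band 2: 1485 * 0.965 = 1433
Band 3: 2509 * 0.949 = 2381
Band 4: 8931 * 0.943 = 8422
Band 5: 7450 * 0.946 = 7048
Band 6: 5414 * 0.941 = 5095
Band 7: 10916 * 0.931 + 13812 * 0.324 = 10163 + 4475 = 14638
Net migration: Band 3 + 200 → 2581; Band 5 + 400 → 7448
Population now: 0–14=1679, 15–29=1433, 30–44=2581, 45–59=8422, 60–74=7448, 75–89=5095, 90+=14638
After projecting period 3:
Births: 2581 * 0.188 = 485
Band 2: 1679 * 0.965 = 1620
Band 3: 1433 * 0.949 = 1360
Band 4: 2581 * 0.943 = 2434
Band 5: 8422 * 0.946 = 7967
Band 6: 7448 * 0.941 = 7009
Band 7: 5095 * 0.931 + 14638 * 0.324 = 4743 + 4743 = 9486
Net migration: Band 3 + 200 → 1560; Band 5 + 400 → 8367
Population now: 0–14=485, 15–29=1620, 30–44=1560, 45–59=2434, 60–74=8367, 75–89=7009, 90+=9486
After projecting period 4:
Births: 1560 * 0.188 = 293
Band 2: 485 * 0.965 = 468
Band 3: 1620 * 0.949 = 1537
Band 4: 1560 * 0.943 = 1471
Band 5: 2434 * 0.946 = 2303
Band 6: 8367 * 0.941 = 7873
Band 7: 7009 * 0.931 + 9486 * 0.324 = 6525 + 3073 = 9598
Net migration: Band 3 + 200 → 1737; Band 5 + 400 → 2703
Population now: 0–14=293, 15–29=468, 30–44=1737, 45–59=1471, 60–74=2703, 75–89=7873, 90+=9598
Total: 54500 → 24143; change = -30357; percentage change = -55.7%

-55.7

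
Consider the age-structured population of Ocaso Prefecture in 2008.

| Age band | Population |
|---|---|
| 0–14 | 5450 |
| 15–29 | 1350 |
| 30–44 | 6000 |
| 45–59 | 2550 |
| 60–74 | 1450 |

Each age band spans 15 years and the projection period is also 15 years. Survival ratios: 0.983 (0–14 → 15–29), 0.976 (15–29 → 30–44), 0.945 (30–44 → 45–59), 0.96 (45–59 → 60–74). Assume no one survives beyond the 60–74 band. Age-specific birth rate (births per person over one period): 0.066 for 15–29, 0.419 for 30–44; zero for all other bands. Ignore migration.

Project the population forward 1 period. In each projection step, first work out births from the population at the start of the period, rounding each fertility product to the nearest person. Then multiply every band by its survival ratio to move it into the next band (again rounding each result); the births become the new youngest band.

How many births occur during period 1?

After projecting period 1:
Births: 1350 × 0.066 = 89 ; 6000 × 0.419 = 2514 ⇒ total 2603
15–29: 5450 × 0.983 = 5357
30–44: 1350 × 0.976 = 1318
45–59: 6000 × 0.945 = 5670
60–74: 2550 × 0.96 = 2448
→ [2603, 5357, 1318, 5670, 2448]

2603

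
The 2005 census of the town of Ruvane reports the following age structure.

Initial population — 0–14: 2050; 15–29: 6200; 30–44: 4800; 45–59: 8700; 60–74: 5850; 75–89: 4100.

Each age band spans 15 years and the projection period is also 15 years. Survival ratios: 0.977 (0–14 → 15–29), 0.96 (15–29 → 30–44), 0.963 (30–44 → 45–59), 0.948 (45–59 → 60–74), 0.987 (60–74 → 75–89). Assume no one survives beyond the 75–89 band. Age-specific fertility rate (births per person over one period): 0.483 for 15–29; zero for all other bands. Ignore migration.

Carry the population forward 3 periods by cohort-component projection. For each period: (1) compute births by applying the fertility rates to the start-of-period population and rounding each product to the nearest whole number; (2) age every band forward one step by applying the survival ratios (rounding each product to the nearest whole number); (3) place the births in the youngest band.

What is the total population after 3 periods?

— Period 1 —
Births: 6200 * 0.483 = 2995
15–29: 2050 * 0.977 = 2003
30–44: 6200 * 0.96 = 5952
45–59: 4800 * 0.963 = 4622
60–74: 8700 * 0.948 = 8248
75–89: 5850 * 0.987 = 5774
Population now: 0–14=2995, 15–29=2003, 30–44=5952, 45–59=4622, 60–74=8248, 75–89=5774
— Period 2 —
Births: 2003 * 0.483 = 967
15–29: 2995 * 0.977 = 2926
30–44: 2003 * 0.96 = 1923
45–59: 5952 * 0.963 = 5732
60–74: 4622 * 0.948 = 4382
75–89: 8248 * 0.987 = 8141
Population now: 0–14=967, 15–29=2926, 30–44=1923, 45–59=5732, 60–74=4382, 75–89=8141
— Period 3 —
Births: 2926 * 0.483 = 1413
15–29: 967 * 0.977 = 945
30–44: 2926 * 0.96 = 2809
45–59: 1923 * 0.963 = 1852
60–74: 5732 * 0.948 = 5434
75–89: 4382 * 0.987 = 4325
Population now: 0–14=1413, 15–29=945, 30–44=2809, 45–59=1852, 60–74=5434, 75–89=4325
Total after period 3: 1413 + 945 + 2809 + 1852 + 5434 + 4325 = 16778

16778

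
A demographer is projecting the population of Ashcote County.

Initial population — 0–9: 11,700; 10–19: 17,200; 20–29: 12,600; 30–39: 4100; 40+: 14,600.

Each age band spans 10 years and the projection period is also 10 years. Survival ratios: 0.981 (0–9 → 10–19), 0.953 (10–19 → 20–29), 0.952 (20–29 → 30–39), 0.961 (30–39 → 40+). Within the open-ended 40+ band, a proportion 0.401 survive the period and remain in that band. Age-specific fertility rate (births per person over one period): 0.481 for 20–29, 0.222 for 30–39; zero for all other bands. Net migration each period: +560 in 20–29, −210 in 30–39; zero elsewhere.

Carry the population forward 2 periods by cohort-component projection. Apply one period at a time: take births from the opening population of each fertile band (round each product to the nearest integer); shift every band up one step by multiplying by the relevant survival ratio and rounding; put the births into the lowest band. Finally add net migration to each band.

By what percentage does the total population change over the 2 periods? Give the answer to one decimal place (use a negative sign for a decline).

0.1

Numbering the bands 1..5 from youngest to oldest:
Period 1:
Births: 12600 * 0.481 = 6061  |  4100 * 0.222 = 910 ⇒ total 6971
Band 2: 11700 * 0.981 = 11478
Band 3: 17200 * 0.953 = 16392
Band 4: 12600 * 0.952 = 11995
Band 5: 4100 * 0.961 + 14600 * 0.401 = 3940 + 5855 = 9795
Net migration: Band 3 + 560 → 16952; Band 4 − 210 → 11785
Giving 6971 / 11478 / 16952 / 11785 / 9795.
Period 2:
Births: 16952 * 0.481 = 8154  |  11785 * 0.222 = 2616 ⇒ total 10770
Band 2: 6971 * 0.981 = 6839
Band 3: 11478 * 0.953 = 10939
Band 4: 16952 * 0.952 = 16138
Band 5: 11785 * 0.961 + 9795 * 0.401 = 11325 + 3928 = 15253
Net migration: Band 3 + 560 → 11499; Band 4 − 210 → 15928
Giving 10770 / 6839 / 11499 / 15928 / 15253.
Total: 60200 → 60289; change = 89; percentage change = 0.1%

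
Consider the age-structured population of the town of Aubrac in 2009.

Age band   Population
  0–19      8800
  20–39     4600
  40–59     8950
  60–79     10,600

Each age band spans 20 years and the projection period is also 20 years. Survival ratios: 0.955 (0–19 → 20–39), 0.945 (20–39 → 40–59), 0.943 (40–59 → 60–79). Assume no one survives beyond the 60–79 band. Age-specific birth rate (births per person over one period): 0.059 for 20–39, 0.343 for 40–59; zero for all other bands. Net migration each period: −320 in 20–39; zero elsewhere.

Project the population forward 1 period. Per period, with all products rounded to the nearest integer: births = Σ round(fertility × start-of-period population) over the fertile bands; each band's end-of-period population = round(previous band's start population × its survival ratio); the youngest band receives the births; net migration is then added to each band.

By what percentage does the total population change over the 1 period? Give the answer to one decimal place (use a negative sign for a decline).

-26.5

Numbering the groups 1..4 from youngest to oldest:
Period 1.
Births: 4600 × 0.059 = 271 ; 8950 × 0.343 = 3070 — total 3341
Group 2: 8800 × 0.955 = 8404
Group 3: 4600 × 0.945 = 4347
Group 4: 8950 × 0.943 = 8440
Net migration: Group 2 − 320 → 8084
End of period: [3341, 8084, 4347, 8440]
Total: 32950 → 24212; change = -8738; percentage change = -26.5%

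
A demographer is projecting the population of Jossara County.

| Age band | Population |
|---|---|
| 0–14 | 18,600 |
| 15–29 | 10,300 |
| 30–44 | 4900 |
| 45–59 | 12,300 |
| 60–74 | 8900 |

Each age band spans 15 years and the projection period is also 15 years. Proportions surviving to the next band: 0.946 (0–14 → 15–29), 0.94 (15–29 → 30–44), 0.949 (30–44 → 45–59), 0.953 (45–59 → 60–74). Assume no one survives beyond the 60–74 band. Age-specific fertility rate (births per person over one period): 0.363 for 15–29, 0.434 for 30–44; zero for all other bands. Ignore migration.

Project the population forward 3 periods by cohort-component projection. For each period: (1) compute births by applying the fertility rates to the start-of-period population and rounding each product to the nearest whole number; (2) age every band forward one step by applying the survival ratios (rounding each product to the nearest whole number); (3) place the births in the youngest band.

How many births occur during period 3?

9192

Call the bands 1 to 5, youngest first.
— Period 1 —
Births: 10300 * 0.363 = 3739, 4900 * 0.434 = 2127 — total 5866
Band 2: 18600 * 0.946 = 17596
Band 3: 10300 * 0.94 = 9682
Band 4: 4900 * 0.949 = 4650
Band 5: 12300 * 0.953 = 11722
→ [5866, 17596, 9682, 4650, 11722]
— Period 2 —
Births: 17596 * 0.363 = 6387, 9682 * 0.434 = 4202 — total 10589
Band 2: 5866 * 0.946 = 5549
Band 3: 17596 * 0.94 = 16540
Band 4: 9682 * 0.949 = 9188
Band 5: 4650 * 0.953 = 4431
→ [10589, 5549, 16540, 9188, 4431]
— Period 3 —
Births: 5549 * 0.363 = 2014, 16540 * 0.434 = 7178 — total 9192
Band 2: 10589 * 0.946 = 10017
Band 3: 5549 * 0.94 = 5216
Band 4: 16540 * 0.949 = 15696
Band 5: 9188 * 0.953 = 8756
→ [9192, 10017, 5216, 15696, 8756]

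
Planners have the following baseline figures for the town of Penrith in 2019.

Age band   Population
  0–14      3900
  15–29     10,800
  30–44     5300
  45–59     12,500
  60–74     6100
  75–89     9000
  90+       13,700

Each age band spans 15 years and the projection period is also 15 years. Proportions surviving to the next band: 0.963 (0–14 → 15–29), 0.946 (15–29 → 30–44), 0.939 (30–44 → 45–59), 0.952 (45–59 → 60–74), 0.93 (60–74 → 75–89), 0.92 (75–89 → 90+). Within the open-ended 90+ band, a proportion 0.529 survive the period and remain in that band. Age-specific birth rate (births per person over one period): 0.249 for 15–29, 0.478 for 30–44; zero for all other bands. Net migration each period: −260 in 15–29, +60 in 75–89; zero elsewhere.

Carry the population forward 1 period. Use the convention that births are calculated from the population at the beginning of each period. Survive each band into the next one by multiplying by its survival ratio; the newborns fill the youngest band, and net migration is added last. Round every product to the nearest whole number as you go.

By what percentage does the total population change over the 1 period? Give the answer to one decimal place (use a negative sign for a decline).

(Bands numbered youngest = 1 to oldest = 7.)
Period 1:
Births: 10800 * 0.249 = 2689  |  5300 * 0.478 = 2533 — total 5222
Band 2: 3900 * 0.963 = 3756
Band 3: 10800 * 0.946 = 10217
Band 4: 5300 * 0.939 = 4977
Band 5: 12500 * 0.952 = 11900
Band 6: 6100 * 0.93 = 5673
Band 7: 9000 * 0.92 + 13700 * 0.529 = 8280 + 7247 = 15527
Net migration: Band 2 − 260 → 3496; Band 6 + 60 → 5733
→ [5222, 3496, 10217, 4977, 11900, 5733, 15527]
Total: 61300 → 57072; change = -4228; percentage change = -6.9%

-6.9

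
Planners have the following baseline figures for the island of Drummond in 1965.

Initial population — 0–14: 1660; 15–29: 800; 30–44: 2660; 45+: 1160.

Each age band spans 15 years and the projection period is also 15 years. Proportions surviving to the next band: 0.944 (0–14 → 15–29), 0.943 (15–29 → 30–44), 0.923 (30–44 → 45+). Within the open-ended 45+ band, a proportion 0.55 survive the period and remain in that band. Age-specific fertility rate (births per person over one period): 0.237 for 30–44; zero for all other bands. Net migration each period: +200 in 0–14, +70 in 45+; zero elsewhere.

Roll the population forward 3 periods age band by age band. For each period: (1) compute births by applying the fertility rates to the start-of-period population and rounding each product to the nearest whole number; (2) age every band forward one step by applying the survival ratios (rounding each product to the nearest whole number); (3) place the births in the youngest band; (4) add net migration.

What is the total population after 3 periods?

After projecting period 1:
Births: 2660 * 0.237 = 630
15–29: 1660 * 0.944 = 1567
30–44: 800 * 0.943 = 754
45+: 2660 * 0.923 + 1160 * 0.55 = 2455 + 638 = 3093
Net migration: 0–14 + 200 → 830; 45+ + 70 → 3163
Giving 830 / 1567 / 754 / 3163.
After projecting period 2:
Births: 754 * 0.237 = 179
15–29: 830 * 0.944 = 784
30–44: 1567 * 0.943 = 1478
45+: 754 * 0.923 + 3163 * 0.55 = 696 + 1740 = 2436
Net migration: 0–14 + 200 → 379; 45+ + 70 → 2506
Giving 379 / 784 / 1478 / 2506.
After projecting period 3:
Births: 1478 * 0.237 = 350
15–29: 379 * 0.944 = 358
30–44: 784 * 0.943 = 739
45+: 1478 * 0.923 + 2506 * 0.55 = 1364 + 1378 = 2742
Net migration: 0–14 + 200 → 550; 45+ + 70 → 2812
Giving 550 / 358 / 739 / 2812.
Total after period 3: 550 + 358 + 739 + 2812 = 4459

4459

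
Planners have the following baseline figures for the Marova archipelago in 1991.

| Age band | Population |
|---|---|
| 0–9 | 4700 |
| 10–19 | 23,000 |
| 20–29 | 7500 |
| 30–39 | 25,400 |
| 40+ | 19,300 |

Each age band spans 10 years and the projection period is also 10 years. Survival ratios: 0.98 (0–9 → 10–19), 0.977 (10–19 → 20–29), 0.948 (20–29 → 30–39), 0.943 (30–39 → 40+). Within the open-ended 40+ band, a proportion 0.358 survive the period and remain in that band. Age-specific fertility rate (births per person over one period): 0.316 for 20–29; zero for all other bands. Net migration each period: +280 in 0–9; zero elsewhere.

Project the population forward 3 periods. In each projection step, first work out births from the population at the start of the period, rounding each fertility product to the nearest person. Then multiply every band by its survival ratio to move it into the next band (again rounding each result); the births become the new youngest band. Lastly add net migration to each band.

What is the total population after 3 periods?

42183

Numbering the bands 1..5 from youngest to oldest:
Period 1.
Births: 7500 × 0.316 = 2370
Band 2: 4700 × 0.98 = 4606
Band 3: 23000 × 0.977 = 22471
Band 4: 7500 × 0.948 = 7110
Band 5: 25400 × 0.943 + 19300 × 0.358 = 23952 + 6909 = 30861
Net migration: Band 1 + 280 → 2650
End of period: [2650, 4606, 22471, 7110, 30861]
Period 2.
Births: 22471 × 0.316 = 7101
Band 2: 2650 × 0.98 = 2597
Band 3: 4606 × 0.977 = 4500
Band 4: 22471 × 0.948 = 21303
Band 5: 7110 × 0.943 + 30861 × 0.358 = 6705 + 11048 = 17753
Net migration: Band 1 + 280 → 7381
End of period: [7381, 2597, 4500, 21303, 17753]
Period 3.
Births: 4500 × 0.316 = 1422
Band 2: 7381 × 0.98 = 7233
Band 3: 2597 × 0.977 = 2537
Band 4: 4500 × 0.948 = 4266
Band 5: 21303 × 0.943 + 17753 × 0.358 = 20089 + 6356 = 26445
Net migration: Band 1 + 280 → 1702
End of period: [1702, 7233, 2537, 4266, 26445]
Total after period 3: 1702 + 7233 + 2537 + 4266 + 26445 = 42183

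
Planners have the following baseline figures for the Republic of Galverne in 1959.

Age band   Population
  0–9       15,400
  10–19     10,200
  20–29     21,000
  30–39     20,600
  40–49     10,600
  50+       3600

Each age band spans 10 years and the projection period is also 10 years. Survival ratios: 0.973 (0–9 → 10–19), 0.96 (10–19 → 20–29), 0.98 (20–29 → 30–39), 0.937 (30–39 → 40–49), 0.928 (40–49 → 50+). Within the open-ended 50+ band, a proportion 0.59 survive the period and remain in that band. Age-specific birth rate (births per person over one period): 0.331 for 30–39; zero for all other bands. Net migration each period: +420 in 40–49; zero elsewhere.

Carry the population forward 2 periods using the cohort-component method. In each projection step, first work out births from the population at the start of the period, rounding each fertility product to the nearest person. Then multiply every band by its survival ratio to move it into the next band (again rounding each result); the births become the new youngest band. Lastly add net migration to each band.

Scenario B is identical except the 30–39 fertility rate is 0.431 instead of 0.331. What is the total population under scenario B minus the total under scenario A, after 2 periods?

4062

(Bands numbered youngest = 1 to oldest = 6.)
— Period 1 —
Births: 20600 * 0.331 = 6819
Band 2: 15400 * 0.973 = 14984
Band 3: 10200 * 0.96 = 9792
Band 4: 21000 * 0.98 = 20580
Band 5: 20600 * 0.937 = 19302
Band 6: 10600 * 0.928 + 3600 * 0.59 = 9837 + 2124 = 11961
Net migration: Band 5 + 420 → 19722
End of period: [6819, 14984, 9792, 20580, 19722, 11961]
— Period 2 —
Births: 20580 * 0.331 = 6812
Band 2: 6819 * 0.973 = 6635
Band 3: 14984 * 0.96 = 14385
Band 4: 9792 * 0.98 = 9596
Band 5: 20580 * 0.937 = 19283
Band 6: 19722 * 0.928 + 11961 * 0.59 = 18302 + 7057 = 25359
Net migration: Band 5 + 420 → 19703
End of period: [6812, 6635, 14385, 9596, 19703, 25359]
Scenario A total after 2 periods: 82490
Scenario B projection —
— Period 1 —
Births: 20600 * 0.431 = 8879
Band 2: 15400 * 0.973 = 14984
Band 3: 10200 * 0.96 = 9792
Band 4: 21000 * 0.98 = 20580
Band 5: 20600 * 0.937 = 19302
Band 6: 10600 * 0.928 + 3600 * 0.59 = 9837 + 2124 = 11961
Net migration: Band 5 + 420 → 19722
End of period: [8879, 14984, 9792, 20580, 19722, 11961]
— Period 2 —
Births: 20580 * 0.431 = 8870
Band 2: 8879 * 0.973 = 8639
Band 3: 14984 * 0.96 = 14385
Band 4: 9792 * 0.98 = 9596
Band 5: 20580 * 0.937 = 19283
Band 6: 19722 * 0.928 + 11961 * 0.59 = 18302 + 7057 = 25359
Net migration: Band 5 + 420 → 19703
End of period: [8870, 8639, 14385, 9596, 19703, 25359]
Scenario B total after 2 periods: 86552
Difference B − A = 86552 − 82490 = 4062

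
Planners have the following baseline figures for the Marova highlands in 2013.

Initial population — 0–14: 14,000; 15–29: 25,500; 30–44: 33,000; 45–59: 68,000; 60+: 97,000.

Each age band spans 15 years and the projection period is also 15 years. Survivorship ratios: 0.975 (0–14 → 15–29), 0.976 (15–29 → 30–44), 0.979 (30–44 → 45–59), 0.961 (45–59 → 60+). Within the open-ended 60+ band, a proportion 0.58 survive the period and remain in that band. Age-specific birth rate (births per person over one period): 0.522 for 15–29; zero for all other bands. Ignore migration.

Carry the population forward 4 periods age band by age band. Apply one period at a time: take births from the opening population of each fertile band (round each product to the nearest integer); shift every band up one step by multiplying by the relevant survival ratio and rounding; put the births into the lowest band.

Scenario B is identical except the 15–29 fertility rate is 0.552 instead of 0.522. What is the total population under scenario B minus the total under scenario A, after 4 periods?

2315

— Period 1 —
Births: 25500 * 0.522 = 13311
15–29: 14000 * 0.975 = 13650
30–44: 25500 * 0.976 = 24888
45–59: 33000 * 0.979 = 32307
60+: 68000 * 0.961 + 97000 * 0.58 = 65348 + 56260 = 121608
End of period: [13311, 13650, 24888, 32307, 121608]
— Period 2 —
Births: 13650 * 0.522 = 7125
15–29: 13311 * 0.975 = 12978
30–44: 13650 * 0.976 = 13322
45–59: 24888 * 0.979 = 24365
60+: 32307 * 0.961 + 121608 * 0.58 = 31047 + 70533 = 101580
End of period: [7125, 12978, 13322, 24365, 101580]
— Period 3 —
Births: 12978 * 0.522 = 6775
15–29: 7125 * 0.975 = 6947
30–44: 12978 * 0.976 = 12667
45–59: 13322 * 0.979 = 13042
60+: 24365 * 0.961 + 101580 * 0.58 = 23415 + 58916 = 82331
End of period: [6775, 6947, 12667, 13042, 82331]
— Period 4 —
Births: 6947 * 0.522 = 3626
15–29: 6775 * 0.975 = 6606
30–44: 6947 * 0.976 = 6780
45–59: 12667 * 0.979 = 12401
60+: 13042 * 0.961 + 82331 * 0.58 = 12533 + 47752 = 60285
End of period: [3626, 6606, 6780, 12401, 60285]
Scenario A total after 4 periods: 89698
Scenario B projection —
— Period 1 —
Births: 25500 * 0.552 = 14076
15–29: 14000 * 0.975 = 13650
30–44: 25500 * 0.976 = 24888
45–59: 33000 * 0.979 = 32307
60+: 68000 * 0.961 + 97000 * 0.58 = 65348 + 56260 = 121608
End of period: [14076, 13650, 24888, 32307, 121608]
— Period 2 —
Births: 13650 * 0.552 = 7535
15–29: 14076 * 0.975 = 13724
30–44: 13650 * 0.976 = 13322
45–59: 24888 * 0.979 = 24365
60+: 32307 * 0.961 + 121608 * 0.58 = 31047 + 70533 = 101580
End of period: [7535, 13724, 13322, 24365, 101580]
— Period 3 —
Births: 13724 * 0.552 = 7576
15–29: 7535 * 0.975 = 7347
30–44: 13724 * 0.976 = 13395
45–59: 13322 * 0.979 = 13042
60+: 24365 * 0.961 + 101580 * 0.58 = 23415 + 58916 = 82331
End of period: [7576, 7347, 13395, 13042, 82331]
— Period 4 —
Births: 7347 * 0.552 = 4056
15–29: 7576 * 0.975 = 7387
30–44: 7347 * 0.976 = 7171
45–59: 13395 * 0.979 = 13114
60+: 13042 * 0.961 + 82331 * 0.58 = 12533 + 47752 = 60285
End of period: [4056, 7387, 7171, 13114, 60285]
Scenario B total after 4 periods: 92013
Difference B − A = 92013 − 89698 = 2315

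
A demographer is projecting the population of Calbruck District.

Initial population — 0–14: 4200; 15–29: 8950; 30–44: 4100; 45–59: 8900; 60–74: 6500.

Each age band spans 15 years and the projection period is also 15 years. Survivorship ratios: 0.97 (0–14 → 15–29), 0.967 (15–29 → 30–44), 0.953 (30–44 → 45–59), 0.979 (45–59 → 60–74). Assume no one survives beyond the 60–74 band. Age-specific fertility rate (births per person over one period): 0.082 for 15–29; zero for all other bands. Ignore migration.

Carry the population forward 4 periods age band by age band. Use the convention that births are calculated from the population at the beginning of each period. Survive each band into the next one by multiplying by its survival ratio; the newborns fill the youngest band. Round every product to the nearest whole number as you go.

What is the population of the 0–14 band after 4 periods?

27

[period 1]
Births: 8950 × 0.082 = 734
15–29: 4200 × 0.97 = 4074
30–44: 8950 × 0.967 = 8655
45–59: 4100 × 0.953 = 3907
60–74: 8900 × 0.979 = 8713
→ [734, 4074, 8655, 3907, 8713]
[period 2]
Births: 4074 × 0.082 = 334
15–29: 734 × 0.97 = 712
30–44: 4074 × 0.967 = 3940
45–59: 8655 × 0.953 = 8248
60–74: 3907 × 0.979 = 3825
→ [334, 712, 3940, 8248, 3825]
[period 3]
Births: 712 × 0.082 = 58
15–29: 334 × 0.97 = 324
30–44: 712 × 0.967 = 689
45–59: 3940 × 0.953 = 3755
60–74: 8248 × 0.979 = 8075
→ [58, 324, 689, 3755, 8075]
[period 4]
Births: 324 × 0.082 = 27
15–29: 58 × 0.97 = 56
30–44: 324 × 0.967 = 313
45–59: 689 × 0.953 = 657
60–74: 3755 × 0.979 = 3676
→ [27, 56, 313, 657, 3676]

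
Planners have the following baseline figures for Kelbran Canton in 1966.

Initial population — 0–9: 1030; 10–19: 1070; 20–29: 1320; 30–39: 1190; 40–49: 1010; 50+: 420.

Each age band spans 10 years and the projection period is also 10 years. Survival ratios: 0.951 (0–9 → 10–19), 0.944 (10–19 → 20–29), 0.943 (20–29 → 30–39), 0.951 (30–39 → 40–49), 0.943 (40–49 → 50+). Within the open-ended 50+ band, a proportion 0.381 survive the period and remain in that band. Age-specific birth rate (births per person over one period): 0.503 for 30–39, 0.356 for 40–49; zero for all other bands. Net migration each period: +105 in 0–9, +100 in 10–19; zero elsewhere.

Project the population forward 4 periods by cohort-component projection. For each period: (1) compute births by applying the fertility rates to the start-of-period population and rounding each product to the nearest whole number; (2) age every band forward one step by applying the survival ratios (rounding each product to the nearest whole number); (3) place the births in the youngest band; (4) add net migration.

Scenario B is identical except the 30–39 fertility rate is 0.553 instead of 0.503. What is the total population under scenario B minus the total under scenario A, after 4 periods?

(Bands numbered youngest = 1 to oldest = 6.)
Period 1:
Births: 1190 * 0.503 = 599 ; 1010 * 0.356 = 360 → 959
Band 2: 1030 * 0.951 = 980
Band 3: 1070 * 0.944 = 1010
Band 4: 1320 * 0.943 = 1245
Band 5: 1190 * 0.951 = 1132
Band 6: 1010 * 0.943 + 420 * 0.381 = 952 + 160 = 1112
Net migration: Band 1 + 105 → 1064; Band 2 + 100 → 1080
→ [1064, 1080, 1010, 1245, 1132, 1112]
Period 2:
Births: 1245 * 0.503 = 626 ; 1132 * 0.356 = 403 → 1029
Band 2: 1064 * 0.951 = 1012
Band 3: 1080 * 0.944 = 1020
Band 4: 1010 * 0.943 = 952
Band 5: 1245 * 0.951 = 1184
Band 6: 1132 * 0.943 + 1112 * 0.381 = 1067 + 424 = 1491
Net migration: Band 1 + 105 → 1134; Band 2 + 100 → 1112
→ [1134, 1112, 1020, 952, 1184, 1491]
Period 3:
Births: 952 * 0.503 = 479 ; 1184 * 0.356 = 422 → 901
Band 2: 1134 * 0.951 = 1078
Band 3: 1112 * 0.944 = 1050
Band 4: 1020 * 0.943 = 962
Band 5: 952 * 0.951 = 905
Band 6: 1184 * 0.943 + 1491 * 0.381 = 1117 + 568 = 1685
Net migration: Band 1 + 105 → 1006; Band 2 + 100 → 1178
→ [1006, 1178, 1050, 962, 905, 1685]
Period 4:
Births: 962 * 0.503 = 484 ; 905 * 0.356 = 322 → 806
Band 2: 1006 * 0.951 = 957
Band 3: 1178 * 0.944 = 1112
Band 4: 1050 * 0.943 = 990
Band 5: 962 * 0.951 = 915
Band 6: 905 * 0.943 + 1685 * 0.381 = 853 + 642 = 1495
Net migration: Band 1 + 105 → 911; Band 2 + 100 → 1057
→ [911, 1057, 1112, 990, 915, 1495]
Scenario A total after 4 periods: 6480
Scenario B projection —
Period 1:
Births: 1190 * 0.553 = 658 ; 1010 * 0.356 = 360 → 1018
Band 2: 1030 * 0.951 = 980
Band 3: 1070 * 0.944 = 1010
Band 4: 1320 * 0.943 = 1245
Band 5: 1190 * 0.951 = 1132
Band 6: 1010 * 0.943 + 420 * 0.381 = 952 + 160 = 1112
Net migration: Band 1 + 105 → 1123; Band 2 + 100 → 1080
→ [1123, 1080, 1010, 1245, 1132, 1112]
Period 2:
Births: 1245 * 0.553 = 688 ; 1132 * 0.356 = 403 → 1091
Band 2: 1123 * 0.951 = 1068
Band 3: 1080 * 0.944 = 1020
Band 4: 1010 * 0.943 = 952
Band 5: 1245 * 0.951 = 1184
Band 6: 1132 * 0.943 + 1112 * 0.381 = 1067 + 424 = 1491
Net migration: Band 1 + 105 → 1196; Band 2 + 100 → 1168
→ [1196, 1168, 1020, 952, 1184, 1491]
Period 3:
Births: 952 * 0.553 = 526 ; 1184 * 0.356 = 422 → 948
Band 2: 1196 * 0.951 = 1137
Band 3: 1168 * 0.944 = 1103
Band 4: 1020 * 0.943 = 962
Band 5: 952 * 0.951 = 905
Band 6: 1184 * 0.943 + 1491 * 0.381 = 1117 + 568 = 1685
Net migration: Band 1 + 105 → 1053; Band 2 + 100 → 1237
→ [1053, 1237, 1103, 962, 905, 1685]
Period 4:
Births: 962 * 0.553 = 532 ; 905 * 0.356 = 322 → 854
Band 2: 1053 * 0.951 = 1001
Band 3: 1237 * 0.944 = 1168
Band 4: 1103 * 0.943 = 1040
Band 5: 962 * 0.951 = 915
Band 6: 905 * 0.943 + 1685 * 0.381 = 853 + 642 = 1495
Net migration: Band 1 + 105 → 959; Band 2 + 100 → 1101
→ [959, 1101, 1168, 1040, 915, 1495]
Scenario B total after 4 periods: 6678
Difference B − A = 6678 − 6480 = 198

198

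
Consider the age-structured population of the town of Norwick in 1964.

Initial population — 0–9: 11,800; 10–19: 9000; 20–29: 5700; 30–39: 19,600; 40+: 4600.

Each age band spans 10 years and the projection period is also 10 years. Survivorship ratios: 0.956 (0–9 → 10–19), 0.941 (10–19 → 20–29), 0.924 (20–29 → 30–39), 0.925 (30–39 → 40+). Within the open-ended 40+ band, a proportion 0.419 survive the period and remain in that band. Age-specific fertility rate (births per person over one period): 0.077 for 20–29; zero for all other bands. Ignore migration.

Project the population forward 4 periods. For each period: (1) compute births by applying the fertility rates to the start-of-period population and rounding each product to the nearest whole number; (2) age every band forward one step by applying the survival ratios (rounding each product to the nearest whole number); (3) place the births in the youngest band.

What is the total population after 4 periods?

(Groups numbered youngest = 1 to oldest = 5.)
After projecting period 1:
Births: 5700 × 0.077 = 439
Group 2: 11800 × 0.956 = 11281
Group 3: 9000 × 0.941 = 8469
Group 4: 5700 × 0.924 = 5267
Group 5: 19600 × 0.925 + 4600 × 0.419 = 18130 + 1927 = 20057
Population now: 0–9=439, 10–19=11281, 20–29=8469, 30–39=5267, 40+=20057
After projecting period 2:
Births: 8469 × 0.077 = 652
Group 2: 439 × 0.956 = 420
Group 3: 11281 × 0.941 = 10615
Group 4: 8469 × 0.924 = 7825
Group 5: 5267 × 0.925 + 20057 × 0.419 = 4872 + 8404 = 13276
Population now: 0–9=652, 10–19=420, 20–29=10615, 30–39=7825, 40+=13276
After projecting period 3:
Births: 10615 × 0.077 = 817
Group 2: 652 × 0.956 = 623
Group 3: 420 × 0.941 = 395
Group 4: 10615 × 0.924 = 9808
Group 5: 7825 × 0.925 + 13276 × 0.419 = 7238 + 5563 = 12801
Population now: 0–9=817, 10–19=623, 20–29=395, 30–39=9808, 40+=12801
After projecting period 4:
Births: 395 × 0.077 = 30
Group 2: 817 × 0.956 = 781
Group 3: 623 × 0.941 = 586
Group 4: 395 × 0.924 = 365
Group 5: 9808 × 0.925 + 12801 × 0.419 = 9072 + 5364 = 14436
Population now: 0–9=30, 10–19=781, 20–29=586, 30–39=365, 40+=14436
Total after period 4: 30 + 781 + 586 + 365 + 14436 = 16198

16198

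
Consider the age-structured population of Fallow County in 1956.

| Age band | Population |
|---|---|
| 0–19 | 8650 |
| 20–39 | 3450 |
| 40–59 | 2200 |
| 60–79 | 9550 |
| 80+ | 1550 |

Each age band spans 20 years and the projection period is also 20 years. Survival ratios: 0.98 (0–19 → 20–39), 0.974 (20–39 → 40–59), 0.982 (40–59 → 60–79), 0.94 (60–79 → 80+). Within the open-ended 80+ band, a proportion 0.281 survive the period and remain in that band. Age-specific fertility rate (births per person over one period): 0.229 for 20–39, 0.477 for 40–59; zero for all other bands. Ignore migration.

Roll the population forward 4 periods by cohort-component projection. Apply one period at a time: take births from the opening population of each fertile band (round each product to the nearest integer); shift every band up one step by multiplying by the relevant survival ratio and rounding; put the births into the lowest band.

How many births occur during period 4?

[period 1]
Births: 3450 * 0.229 = 790 ; 2200 * 0.477 = 1049 — total 1839
20–39: 8650 * 0.98 = 8477
40–59: 3450 * 0.974 = 3360
60–79: 2200 * 0.982 = 2160
80+: 9550 * 0.94 + 1550 * 0.281 = 8977 + 436 = 9413
Giving 1839 / 8477 / 3360 / 2160 / 9413.
[period 2]
Births: 8477 * 0.229 = 1941 ; 3360 * 0.477 = 1603 — total 3544
20–39: 1839 * 0.98 = 1802
40–59: 8477 * 0.974 = 8257
60–79: 3360 * 0.982 = 3300
80+: 2160 * 0.94 + 9413 * 0.281 = 2030 + 2645 = 4675
Giving 3544 / 1802 / 8257 / 3300 / 4675.
[period 3]
Births: 1802 * 0.229 = 413 ; 8257 * 0.477 = 3939 — total 4352
20–39: 3544 * 0.98 = 3473
40–59: 1802 * 0.974 = 1755
60–79: 8257 * 0.982 = 8108
80+: 3300 * 0.94 + 4675 * 0.281 = 3102 + 1314 = 4416
Giving 4352 / 3473 / 1755 / 8108 / 4416.
[period 4]
Births: 3473 * 0.229 = 795 ; 1755 * 0.477 = 837 — total 1632
20–39: 4352 * 0.98 = 4265
40–59: 3473 * 0.974 = 3383
60–79: 1755 * 0.982 = 1723
80+: 8108 * 0.94 + 4416 * 0.281 = 7622 + 1241 = 8863
Giving 1632 / 4265 / 3383 / 1723 / 8863.

1632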